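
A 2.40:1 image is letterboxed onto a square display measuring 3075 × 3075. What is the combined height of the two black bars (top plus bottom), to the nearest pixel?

1794 px

2.40:1 (2.400) > square (1.000), so the image fills the width.
The image is 3075 / 2.400 ≈ 1281.25 px tall.
3075 − 1281.25 = 1793.75 px of bars.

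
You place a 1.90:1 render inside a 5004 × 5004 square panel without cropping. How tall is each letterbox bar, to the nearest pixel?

1185 px

1.90:1 (1.900) > square (1.000), so the render fills the width.
Content height = 5004 / 1.900 ≈ 2633.68 px.
Leftover height: 5004 − 2633.68 = 2370.32 px → 1185.16 each side.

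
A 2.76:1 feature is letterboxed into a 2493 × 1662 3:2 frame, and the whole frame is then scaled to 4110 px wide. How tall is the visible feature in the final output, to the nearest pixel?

At 2493×1662 the feature is width-limited, so height = 2493 / 2.760 ≈ 903.26 px.
Resizing to 4110 px wide multiplies everything by 1.6486: 903.26 → 1489.13 px.

1489 px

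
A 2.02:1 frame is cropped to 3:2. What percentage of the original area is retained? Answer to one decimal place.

3:2 is narrower than 2.02:1, so the crop keeps the full height and trims the width.
Fraction kept = (1.500)/(2.020) ≈ 74.26%.

74.3%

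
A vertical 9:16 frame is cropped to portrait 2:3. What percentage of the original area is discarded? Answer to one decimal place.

The width stays; only height is cut (since portrait 2:3 is wider than vertical 9:16).
Fraction kept = (0.562)/(0.667) ≈ 84.38%, so 15.62% is lost.

15.6%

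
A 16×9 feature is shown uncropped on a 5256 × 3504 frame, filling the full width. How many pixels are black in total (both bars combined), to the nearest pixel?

The feature is 5256 × 9/16 ≈ 2956.5000 px tall.
Black = 3504 − 2956.5000 = 547.5000 px.
Across the 5256-px span: 547.5000 × 5256 ≈ 2877660 px.

2877660 pixels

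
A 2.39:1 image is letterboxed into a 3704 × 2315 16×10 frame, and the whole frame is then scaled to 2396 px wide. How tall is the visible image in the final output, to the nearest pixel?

In the 3704×2315 frame the image fills the width: height = 3704 / 2.390 ≈ 1549.79 px.
The frame scales by 2396/3704 = 0.6469; 1549.79 × 0.6469 ≈ 1002.51 px.

1003 px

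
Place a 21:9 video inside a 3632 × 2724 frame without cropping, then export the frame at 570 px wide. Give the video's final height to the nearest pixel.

At 3632×2724 the video is width-limited, so height = 3632 × 9/21 ≈ 1556.57 px.
Resizing to 570 px wide multiplies everything by 0.1569: 1556.57 → 244.29 px.

244 px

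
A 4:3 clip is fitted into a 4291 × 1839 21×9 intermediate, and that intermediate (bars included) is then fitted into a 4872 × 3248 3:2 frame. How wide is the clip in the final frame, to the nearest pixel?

First fit — 4:3 into 4291×1839 spans the height: 2452.00 × 1839.00.
21×9 in 4872×3248: fills the width, so the intermediate becomes 4872.00 × 2088.00 — a scale of ×1.1354.
So the clip's width is 2452.00 × 1.1354 ≈ 2784.00.

2784 px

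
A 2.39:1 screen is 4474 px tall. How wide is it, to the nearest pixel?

At 2.39:1, 4474 × 2.390 ≈ 10692.86.

10693 px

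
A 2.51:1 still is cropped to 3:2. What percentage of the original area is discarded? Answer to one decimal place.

40.2%

3:2 is narrower than 2.51:1, so the crop keeps the full height and trims the width.
Area ratio = (1.500)/(2.510) = 59.76%; the remaining 40.24% is cropped out.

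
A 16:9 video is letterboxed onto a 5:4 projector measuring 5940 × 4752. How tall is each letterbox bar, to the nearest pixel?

705 px

16:9 is wider than 5:4, so it spans the full width.
The video is 5940 × 9/16 ≈ 3341.25 px tall.
Black = 4752 − 3341.25 = 1410.75 px, or 705.38 per bar.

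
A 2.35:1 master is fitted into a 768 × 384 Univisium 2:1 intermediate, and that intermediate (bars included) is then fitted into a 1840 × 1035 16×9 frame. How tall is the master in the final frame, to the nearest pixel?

Inside the 768×384 canvas the master is width-limited at 768.00 × 326.81.
The Univisium 2:1 canvas is width-limited in 1840×1035, giving 1840.00 × 920.00; scale factor 2.3958.
The master scales with it: height 326.81 × 2.3958 ≈ 782.98.

783 px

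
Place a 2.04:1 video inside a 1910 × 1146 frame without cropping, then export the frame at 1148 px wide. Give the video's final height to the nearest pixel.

Fitted into 1910×1146, the video spans the width; its height is 1910 / 2.040 ≈ 936.27 px.
Resizing to 1148 px wide multiplies everything by 0.6010: 936.27 → 562.75 px.

563 px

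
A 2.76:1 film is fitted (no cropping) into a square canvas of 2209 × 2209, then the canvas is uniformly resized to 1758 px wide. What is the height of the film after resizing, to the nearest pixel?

637 px

Fitted into 2209×2209, the film spans the width; its height is 2209 / 2.760 ≈ 800.36 px.
The frame scales by 1758/2209 = 0.7958; 800.36 × 0.7958 ≈ 636.96 px.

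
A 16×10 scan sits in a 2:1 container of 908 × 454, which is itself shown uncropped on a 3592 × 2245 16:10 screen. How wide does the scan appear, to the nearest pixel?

2874 px

Inside the 908×454 canvas the scan is height-limited at 726.40 × 454.00.
2:1 in 3592×2245: fills the width, so the intermediate becomes 3592.00 × 1796.00 — a scale of ×3.9559.
The scan scales with it: width 726.40 × 3.9559 ≈ 2873.60.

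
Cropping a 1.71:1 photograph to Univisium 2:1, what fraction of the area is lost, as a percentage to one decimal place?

14.5%

The width stays; only height is cut (since Univisium 2:1 is wider than 1.71:1).
Fraction kept = (1.710)/(2.000) ≈ 85.50%, so 14.50% is lost.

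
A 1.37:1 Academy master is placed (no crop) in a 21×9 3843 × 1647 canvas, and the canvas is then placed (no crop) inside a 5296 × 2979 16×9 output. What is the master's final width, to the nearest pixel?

1.37:1 Academy in 3843×1647: fills the height, so the master is 2256.39 × 1647.00.
21×9 in 5296×2979: fills the width, so the intermediate becomes 5296.00 × 2269.71 — a scale of ×1.3781.
So the master's width is 2256.39 × 1.3781 ≈ 3109.51.

3110 px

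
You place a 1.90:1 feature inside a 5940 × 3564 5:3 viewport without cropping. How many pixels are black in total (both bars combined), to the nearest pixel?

Since 1.900 > 1.667, the feature is width-limited.
Content height = 5940 / 1.900 ≈ 3126.3158 px.
Leftover height: 3564 − 3126.3158 = 437.6842 px.
That's 437.6842 × 5940 ≈ 2599844 black pixels.

2599844 pixels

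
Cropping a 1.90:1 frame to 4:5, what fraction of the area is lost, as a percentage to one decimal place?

Going from 1.90:1 to 4:5 means cutting width while keeping height.
Area ratio = (0.800)/(1.900) = 42.11%; the remaining 57.89% is cropped out.

57.9%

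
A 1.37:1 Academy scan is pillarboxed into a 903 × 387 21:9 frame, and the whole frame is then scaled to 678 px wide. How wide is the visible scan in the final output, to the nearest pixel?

In the 903×387 frame the scan fills the height: width = 387 × 1.370 ≈ 530.19 px.
Scaling 903 → 678 is ×0.7508, so the width becomes 530.19 × 0.7508 ≈ 398.08 px.

398 px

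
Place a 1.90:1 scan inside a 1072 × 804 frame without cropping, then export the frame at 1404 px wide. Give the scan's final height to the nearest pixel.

739 px

In the 1072×804 frame the scan fills the width: height = 1072 / 1.900 ≈ 564.21 px.
The frame scales by 1404/1072 = 1.3097; 564.21 × 1.3097 ≈ 738.95 px.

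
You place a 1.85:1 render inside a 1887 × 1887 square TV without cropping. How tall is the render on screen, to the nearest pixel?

1020 px

Since 1.850 > 1.000, the render is width-limited.
Content height = 1887 / 1.850 ≈ 1020.00 px.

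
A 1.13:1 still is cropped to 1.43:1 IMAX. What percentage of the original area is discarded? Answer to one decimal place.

The width stays; only height is cut (since 1.43:1 IMAX is wider than 1.13:1).
(1.130)/(1.430) ≈ 0.790 of the area survives, leaving 20.98% discarded.

21.0%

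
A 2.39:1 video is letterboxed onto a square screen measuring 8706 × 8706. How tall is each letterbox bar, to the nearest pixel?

2.39:1 is wider than square, so it spans the full width.
That makes the image 3642.68 px tall (8706 / 2.390).
Black = 8706 − 3642.68 = 5063.32 px, or 2531.66 per bar.

2532 px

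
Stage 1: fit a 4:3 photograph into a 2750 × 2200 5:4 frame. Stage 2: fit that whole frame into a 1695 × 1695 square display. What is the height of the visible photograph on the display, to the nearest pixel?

4:3 in 2750×2200: fills the width, so the photograph is 2750.00 × 2062.50.
Second fit — the 5:4 canvas into 1695×1695 spans the width: 1695.00 × 1356.00 (×0.6164 from 2750×2200).
Applying the same ×0.6164: 2062.50 → 1271.25.

1271 px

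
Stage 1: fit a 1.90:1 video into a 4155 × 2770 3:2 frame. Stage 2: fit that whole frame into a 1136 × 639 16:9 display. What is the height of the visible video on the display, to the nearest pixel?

504 px

Inside the 4155×2770 canvas the video is width-limited at 4155.00 × 2186.84.
The 3:2 canvas is height-limited in 1136×639, giving 958.50 × 639.00; scale factor 0.2307.
The video scales with it: height 2186.84 × 0.2307 ≈ 504.47.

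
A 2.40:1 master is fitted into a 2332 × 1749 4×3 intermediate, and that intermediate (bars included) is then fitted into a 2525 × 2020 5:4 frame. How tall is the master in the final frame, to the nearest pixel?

2.40:1 in 2332×1749: fills the width, so the master is 2332.00 × 971.67.
4×3 in 2525×2020: fills the width, so the intermediate becomes 2525.00 × 1893.75 — a scale of ×1.0828.
Applying the same ×1.0828: 971.67 → 1052.08.

1052 px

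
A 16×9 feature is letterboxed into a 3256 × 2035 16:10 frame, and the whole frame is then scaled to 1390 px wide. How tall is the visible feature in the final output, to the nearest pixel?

782 px

In the 3256×2035 frame the feature fills the width: height = 3256 × 9/16 ≈ 1831.50 px.
The frame scales by 1390/3256 = 0.4269; 1831.50 × 0.4269 ≈ 781.88 px.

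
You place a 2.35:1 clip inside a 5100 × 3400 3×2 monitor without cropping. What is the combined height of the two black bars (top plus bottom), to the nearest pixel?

1230 px

Since 2.350 > 1.500, the clip is width-limited.
Content height = 5100 / 2.350 ≈ 2170.21 px.
3400 − 2170.21 = 1229.79 px of bars.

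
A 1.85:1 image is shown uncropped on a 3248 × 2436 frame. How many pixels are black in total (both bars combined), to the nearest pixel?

1.85:1 is wider than 4×3, so it spans the full width.
That makes the image 1755.6757 px tall (3248 / 1.850).
2436 − 1755.6757 = 680.3243 px of bars.
That's 680.3243 × 3248 ≈ 2209693 black pixels.

2209693 pixels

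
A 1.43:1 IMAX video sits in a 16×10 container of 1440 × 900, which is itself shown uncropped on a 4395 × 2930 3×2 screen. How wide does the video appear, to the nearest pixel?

1.43:1 IMAX in 1440×900: fills the height, so the video is 1287.00 × 900.00.
16×10 in 4395×2930: fills the width, so the intermediate becomes 4395.00 × 2746.88 — a scale of ×3.0521.
So the video's width is 1287.00 × 3.0521 ≈ 3928.03.

3928 px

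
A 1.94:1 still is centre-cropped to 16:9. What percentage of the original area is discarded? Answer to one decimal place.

16:9 is narrower than 1.94:1, so the crop keeps the full height and trims the width.
Fraction kept = (1.778)/(1.940) ≈ 91.64%, so 8.36% is lost.

8.4%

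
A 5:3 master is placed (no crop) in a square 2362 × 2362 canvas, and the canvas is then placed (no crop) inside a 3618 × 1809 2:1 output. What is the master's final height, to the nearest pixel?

1085 px

First fit — 5:3 into 2362×2362 spans the width: 2362.00 × 1417.20.
Second fit — the square canvas into 3618×1809 spans the height: 1809.00 × 1809.00 (×0.7659 from 2362×2362).
Applying the same ×0.7659: 1417.20 → 1085.40.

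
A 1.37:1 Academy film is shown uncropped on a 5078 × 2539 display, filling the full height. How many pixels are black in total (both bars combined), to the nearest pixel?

The film is 2539 × 1.370 ≈ 3478.4300 px wide.
Leftover width: 5078 − 3478.4300 = 1599.5700 px.
Across the 2539-px span: 1599.5700 × 2539 ≈ 4061308 px.

4061308 pixels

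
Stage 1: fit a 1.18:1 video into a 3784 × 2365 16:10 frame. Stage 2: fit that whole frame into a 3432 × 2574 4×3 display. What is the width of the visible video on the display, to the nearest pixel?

Inside the 3784×2365 canvas the video is height-limited at 2790.70 × 2365.00.
Second fit — the 16:10 canvas into 3432×2574 spans the width: 3432.00 × 2145.00 (×0.9070 from 3784×2365).
The video scales with it: width 2790.70 × 0.9070 ≈ 2531.10.

2531 px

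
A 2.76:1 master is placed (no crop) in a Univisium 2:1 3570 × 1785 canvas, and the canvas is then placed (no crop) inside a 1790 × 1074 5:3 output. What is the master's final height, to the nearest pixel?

649 px

2.76:1 in 3570×1785: fills the width, so the master is 3570.00 × 1293.48.
Univisium 2:1 in 1790×1074: fills the width, so the intermediate becomes 1790.00 × 895.00 — a scale of ×0.5014.
The master scales with it: height 1293.48 × 0.5014 ≈ 648.55.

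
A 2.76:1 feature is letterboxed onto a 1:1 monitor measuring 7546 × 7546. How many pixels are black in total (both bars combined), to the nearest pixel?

2.76:1 is wider than 1:1, so it spans the full width.
Content height = 7546 / 2.760 ≈ 2734.0580 px.
Black = 7546 − 2734.0580 = 4811.9420 px.
Bar area = 4811.9420 × 7546 ≈ 36310915 px.

36310915 pixels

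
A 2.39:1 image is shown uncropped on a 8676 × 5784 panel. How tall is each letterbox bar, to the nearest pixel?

1077 px

2.39:1 is wider than 3:2, so it spans the full width.
Content height = 8676 / 2.390 ≈ 3630.13 px.
Leftover height: 5784 − 3630.13 = 2153.87 px → 1076.94 each side.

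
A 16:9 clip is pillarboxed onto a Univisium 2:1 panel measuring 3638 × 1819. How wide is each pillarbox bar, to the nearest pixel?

Since 1.778 < 2.000, the clip is height-limited.
The clip is 1819 × 16/9 ≈ 3233.78 px wide.
3638 − 3233.78 = 404.22 px of bars (202.11 each).

202 px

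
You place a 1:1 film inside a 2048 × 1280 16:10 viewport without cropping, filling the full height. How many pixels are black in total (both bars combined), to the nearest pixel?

Content width = 1280 × 1/1 ≈ 1280.0000 px.
2048 − 1280.0000 = 768.0000 px of bars.
Across the 1280-px span: 768.0000 × 1280 ≈ 983040 px.

983040 pixels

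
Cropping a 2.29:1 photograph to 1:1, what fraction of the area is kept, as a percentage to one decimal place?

43.7%

1:1 is narrower than 2.29:1, so the crop keeps the full height and trims the width.
Fraction kept = (1.000)/(2.290) ≈ 43.67%.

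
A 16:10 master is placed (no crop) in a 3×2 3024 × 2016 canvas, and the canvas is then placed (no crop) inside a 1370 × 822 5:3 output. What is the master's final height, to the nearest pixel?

First fit — 16:10 into 3024×2016 spans the width: 3024.00 × 1890.00.
The 3×2 canvas is height-limited in 1370×822, giving 1233.00 × 822.00; scale factor 0.4077.
So the master's height is 1890.00 × 0.4077 ≈ 770.62.

771 px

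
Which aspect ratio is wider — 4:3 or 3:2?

3:2

4:3 = 1.333 and 3:2 = 1.5; 1.5 > 1.333.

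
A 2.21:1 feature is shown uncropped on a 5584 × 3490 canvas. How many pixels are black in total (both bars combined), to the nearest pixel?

2.21:1 is wider than 16:10, so it spans the full width.
Content height = 5584 / 2.210 ≈ 2526.6968 px.
Black = 3490 − 2526.6968 = 963.3032 px.
Across the 5584-px span: 963.3032 × 5584 ≈ 5379085 px.

5379085 pixels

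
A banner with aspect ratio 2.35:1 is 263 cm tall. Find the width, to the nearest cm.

618 cm

263 × 2.350 = 618.05.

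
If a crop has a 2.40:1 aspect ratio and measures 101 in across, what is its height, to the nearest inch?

42 in

At 2.40:1, 101 / 2.400 ≈ 42.08.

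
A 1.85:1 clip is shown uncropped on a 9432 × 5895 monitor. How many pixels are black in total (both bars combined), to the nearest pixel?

7513735 pixels

1.85:1 is wider than 16:10, so it spans the full width.
That makes the image 5098.3784 px tall (9432 / 1.850).
Leftover height: 5895 − 5098.3784 = 796.6216 px.
Bar area = 796.6216 × 9432 ≈ 7513735 px.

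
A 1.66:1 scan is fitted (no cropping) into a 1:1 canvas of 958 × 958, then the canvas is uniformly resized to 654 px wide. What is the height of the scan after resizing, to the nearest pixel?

At 958×958 the scan is width-limited, so height = 958 / 1.660 ≈ 577.11 px.
The frame scales by 654/958 = 0.6827; 577.11 × 0.6827 ≈ 393.98 px.

394 px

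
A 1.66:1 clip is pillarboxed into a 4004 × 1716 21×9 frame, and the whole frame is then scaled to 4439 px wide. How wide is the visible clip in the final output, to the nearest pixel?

3158 px

Fitted into 4004×1716, the clip spans the height; its width is 1716 × 1.660 ≈ 2848.56 px.
The frame scales by 4439/4004 = 1.1086; 2848.56 × 1.1086 ≈ 3158.03 px.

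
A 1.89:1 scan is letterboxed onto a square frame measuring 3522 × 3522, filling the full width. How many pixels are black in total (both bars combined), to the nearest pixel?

Content height = 3522 / 1.890 ≈ 1863.4921 px.
3522 − 1863.4921 = 1658.5079 px of bars.
Bar area = 1658.5079 × 3522 ≈ 5841265 px.

5841265 pixels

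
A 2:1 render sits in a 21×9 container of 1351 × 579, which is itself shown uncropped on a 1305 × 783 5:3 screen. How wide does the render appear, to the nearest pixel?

Inside the 1351×579 canvas the render is height-limited at 1158.00 × 579.00.
21×9 in 1305×783: fills the width, so the intermediate becomes 1305.00 × 559.29 — a scale of ×0.9660.
The render scales with it: width 1158.00 × 0.9660 ≈ 1118.57.

1119 px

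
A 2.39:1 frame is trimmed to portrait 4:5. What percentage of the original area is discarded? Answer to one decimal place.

portrait 4:5 is narrower than 2.39:1, so the crop keeps the full height and trims the width.
(0.800)/(2.390) ≈ 0.335 of the area survives, leaving 66.53% discarded.

66.5%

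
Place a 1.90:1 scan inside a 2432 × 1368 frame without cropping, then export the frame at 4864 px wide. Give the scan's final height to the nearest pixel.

In the 2432×1368 frame the scan fills the width: height = 2432 / 1.900 ≈ 1280.00 px.
Scaling 2432 → 4864 is ×2.0000, so the height becomes 1280.00 × 2.0000 ≈ 2560.00 px.

2560 px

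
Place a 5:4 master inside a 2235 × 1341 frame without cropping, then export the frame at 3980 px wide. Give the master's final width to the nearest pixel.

2985 px

At 2235×1341 the master is height-limited, so width = 1341 × 5/4 ≈ 1676.25 px.
The frame scales by 3980/2235 = 1.7808; 1676.25 × 1.7808 ≈ 2985.00 px.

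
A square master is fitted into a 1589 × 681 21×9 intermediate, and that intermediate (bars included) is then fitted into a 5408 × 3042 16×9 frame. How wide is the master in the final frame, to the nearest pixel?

square in 1589×681: fills the height, so the master is 681.00 × 681.00.
Second fit — the 21×9 canvas into 5408×3042 spans the width: 5408.00 × 2317.71 (×3.4034 from 1589×681).
The master scales with it: width 681.00 × 3.4034 ≈ 2317.71.

2318 px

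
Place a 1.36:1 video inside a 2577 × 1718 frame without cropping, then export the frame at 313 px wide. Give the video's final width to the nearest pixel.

In the 2577×1718 frame the video fills the height: width = 1718 × 1.360 ≈ 2336.48 px.
The frame scales by 313/2577 = 0.1215; 2336.48 × 0.1215 ≈ 283.79 px.

284 px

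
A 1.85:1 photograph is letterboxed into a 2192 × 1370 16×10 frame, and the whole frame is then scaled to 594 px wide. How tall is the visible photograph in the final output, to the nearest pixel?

In the 2192×1370 frame the photograph fills the width: height = 2192 / 1.850 ≈ 1184.86 px.
Scaling 2192 → 594 is ×0.2710, so the height becomes 1184.86 × 0.2710 ≈ 321.08 px.

321 px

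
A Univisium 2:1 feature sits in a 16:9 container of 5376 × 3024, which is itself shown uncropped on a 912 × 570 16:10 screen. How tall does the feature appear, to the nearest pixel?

456 px

First fit — Univisium 2:1 into 5376×3024 spans the width: 5376.00 × 2688.00.
The 16:9 canvas is width-limited in 912×570, giving 912.00 × 513.00; scale factor 0.1696.
Applying the same ×0.1696: 2688.00 → 456.00.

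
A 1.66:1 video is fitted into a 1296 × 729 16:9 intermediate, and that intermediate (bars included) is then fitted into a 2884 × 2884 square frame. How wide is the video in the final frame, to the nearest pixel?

1.66:1 in 1296×729: fills the height, so the video is 1210.14 × 729.00.
The 16:9 canvas is width-limited in 2884×2884, giving 2884.00 × 1622.25; scale factor 2.2253.
So the video's width is 1210.14 × 2.2253 ≈ 2692.93.

2693 px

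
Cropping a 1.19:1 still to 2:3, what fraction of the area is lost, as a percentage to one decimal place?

Going from 1.19:1 to 2:3 means cutting width while keeping height.
Area ratio = (0.667)/(1.190) = 56.02%; the remaining 43.98% is cropped out.

44.0%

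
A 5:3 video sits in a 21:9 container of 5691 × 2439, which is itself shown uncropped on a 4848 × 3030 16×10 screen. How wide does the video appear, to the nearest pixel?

3463 px

First fit — 5:3 into 5691×2439 spans the height: 4065.00 × 2439.00.
Second fit — the 21:9 canvas into 4848×3030 spans the width: 4848.00 × 2077.71 (×0.8519 from 5691×2439).
So the video's width is 4065.00 × 0.8519 ≈ 3462.86.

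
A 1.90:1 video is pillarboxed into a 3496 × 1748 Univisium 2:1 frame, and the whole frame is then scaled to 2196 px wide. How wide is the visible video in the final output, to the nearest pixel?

In the 3496×1748 frame the video fills the height: width = 1748 × 1.900 ≈ 3321.20 px.
The frame scales by 2196/3496 = 0.6281; 3321.20 × 0.6281 ≈ 2086.20 px.

2086 px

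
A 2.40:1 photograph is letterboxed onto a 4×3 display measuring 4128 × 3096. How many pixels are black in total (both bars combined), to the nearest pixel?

5680128 pixels

2.40:1 (2.400) > 4×3 (1.333), so the photograph fills the width.
The photograph is 4128 / 2.400 ≈ 1720.0000 px tall.
Leftover height: 3096 − 1720.0000 = 1376.0000 px.
Bar area = 1376.0000 × 4128 ≈ 5680128 px.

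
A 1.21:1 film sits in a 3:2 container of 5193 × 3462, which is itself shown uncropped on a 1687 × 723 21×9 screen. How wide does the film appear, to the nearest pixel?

875 px

First fit — 1.21:1 into 5193×3462 spans the height: 4189.02 × 3462.00.
Second fit — the 3:2 canvas into 1687×723 spans the height: 1084.50 × 723.00 (×0.2088 from 5193×3462).
So the film's width is 4189.02 × 0.2088 ≈ 874.83.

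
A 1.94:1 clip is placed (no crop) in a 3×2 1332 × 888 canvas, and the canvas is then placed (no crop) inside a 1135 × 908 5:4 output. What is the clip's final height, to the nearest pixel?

Inside the 1332×888 canvas the clip is width-limited at 1332.00 × 686.60.
Second fit — the 3×2 canvas into 1135×908 spans the width: 1135.00 × 756.67 (×0.8521 from 1332×888).
The clip scales with it: height 686.60 × 0.8521 ≈ 585.05.

585 px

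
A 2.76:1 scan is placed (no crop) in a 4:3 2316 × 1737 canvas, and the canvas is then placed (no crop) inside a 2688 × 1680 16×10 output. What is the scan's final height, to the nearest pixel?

First fit — 2.76:1 into 2316×1737 spans the width: 2316.00 × 839.13.
The 4:3 canvas is height-limited in 2688×1680, giving 2240.00 × 1680.00; scale factor 0.9672.
Applying the same ×0.9672: 839.13 → 811.59.

812 px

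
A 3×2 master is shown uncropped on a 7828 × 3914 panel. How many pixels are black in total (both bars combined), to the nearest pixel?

Since 1.500 < 2.000, the master is height-limited.
That makes the image 5871.0000 px wide (3914 × 3/2).
7828 − 5871.0000 = 1957.0000 px of bars.
Across the 3914-px span: 1957.0000 × 3914 ≈ 7659698 px.

7659698 pixels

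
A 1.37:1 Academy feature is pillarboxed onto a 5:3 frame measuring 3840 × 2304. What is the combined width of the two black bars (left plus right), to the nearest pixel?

684 px

1.37:1 Academy is narrower than 5:3, so it spans the full height.
Content width = 2304 × 1.370 ≈ 3156.48 px.
Black = 3840 − 3156.48 = 683.52 px.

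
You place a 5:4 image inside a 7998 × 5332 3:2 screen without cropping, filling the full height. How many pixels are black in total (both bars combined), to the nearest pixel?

7107556 pixels

That makes the image 6665.0000 px wide (5332 × 5/4).
Leftover width: 7998 − 6665.0000 = 1333.0000 px.
Across the 5332-px span: 1333.0000 × 5332 ≈ 7107556 px.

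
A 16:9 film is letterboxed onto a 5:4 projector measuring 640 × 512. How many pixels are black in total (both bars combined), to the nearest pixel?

Since 1.778 > 1.250, the film is width-limited.
That makes the image 360.0000 px tall (640 × 9/16).
512 − 360.0000 = 152.0000 px of bars.
Bar area = 152.0000 × 640 ≈ 97280 px.

97280 pixels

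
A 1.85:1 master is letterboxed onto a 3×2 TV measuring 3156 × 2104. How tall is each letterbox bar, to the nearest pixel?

1.85:1 (1.850) > 3×2 (1.500), so the master fills the width.
Content height = 3156 / 1.850 ≈ 1705.95 px.
Leftover height: 2104 − 1705.95 = 398.05 px → 199.03 each side.

199 px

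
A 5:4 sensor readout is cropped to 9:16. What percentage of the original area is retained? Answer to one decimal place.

45.0%

The height stays; only width is cut (since 9:16 is narrower than 5:4).
(0.562)/(1.250) ≈ 0.450 of the area survives.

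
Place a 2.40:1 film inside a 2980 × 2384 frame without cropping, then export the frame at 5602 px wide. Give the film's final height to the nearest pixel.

2334 px

At 2980×2384 the film is width-limited, so height = 2980 / 2.400 ≈ 1241.67 px.
The frame scales by 5602/2980 = 1.8799; 1241.67 × 1.8799 ≈ 2334.17 px.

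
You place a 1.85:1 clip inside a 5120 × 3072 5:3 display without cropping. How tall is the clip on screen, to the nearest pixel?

1.85:1 is wider than 5:3, so it spans the full width.
The clip is 5120 / 1.850 ≈ 2767.57 px tall.

2768 px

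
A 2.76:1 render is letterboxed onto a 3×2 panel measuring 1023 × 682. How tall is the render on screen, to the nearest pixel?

371 px

2.76:1 (2.760) > 3×2 (1.500), so the render fills the width.
That makes the image 370.65 px tall (1023 / 2.760).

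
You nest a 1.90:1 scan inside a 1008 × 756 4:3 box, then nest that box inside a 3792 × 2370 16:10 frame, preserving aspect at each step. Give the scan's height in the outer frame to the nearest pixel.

First fit — 1.90:1 into 1008×756 spans the width: 1008.00 × 530.53.
The 4:3 canvas is height-limited in 3792×2370, giving 3160.00 × 2370.00; scale factor 3.1349.
Applying the same ×3.1349: 530.53 → 1663.16.

1663 px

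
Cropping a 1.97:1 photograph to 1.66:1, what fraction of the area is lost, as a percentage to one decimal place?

15.7%

The height stays; only width is cut (since 1.66:1 is narrower than 1.97:1).
Fraction kept = (1.660)/(1.970) ≈ 84.26%, so 15.74% is lost.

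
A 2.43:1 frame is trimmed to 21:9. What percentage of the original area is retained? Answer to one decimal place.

96.0%

21:9 is narrower than 2.43:1, so the crop keeps the full height and trims the width.
Area ratio = (2.333)/(2.430) = 96.02% retained.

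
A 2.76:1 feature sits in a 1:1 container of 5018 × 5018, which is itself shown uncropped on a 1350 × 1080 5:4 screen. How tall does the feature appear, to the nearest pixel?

391 px

Inside the 5018×5018 canvas the feature is width-limited at 5018.00 × 1818.12.
Second fit — the 1:1 canvas into 1350×1080 spans the height: 1080.00 × 1080.00 (×0.2152 from 5018×5018).
So the feature's height is 1818.12 × 0.2152 ≈ 391.30.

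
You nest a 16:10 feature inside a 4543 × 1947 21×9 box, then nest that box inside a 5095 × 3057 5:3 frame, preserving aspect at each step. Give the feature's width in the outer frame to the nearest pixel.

3494 px

First fit — 16:10 into 4543×1947 spans the height: 3115.20 × 1947.00.
21×9 in 5095×3057: fills the width, so the intermediate becomes 5095.00 × 2183.57 — a scale of ×1.1215.
Applying the same ×1.1215: 3115.20 → 3493.71.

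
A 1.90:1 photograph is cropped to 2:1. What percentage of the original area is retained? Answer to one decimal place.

95.0%

Going from 1.90:1 to 2:1 means cutting height while keeping width.
Fraction kept = (1.900)/(2.000) ≈ 95.00%.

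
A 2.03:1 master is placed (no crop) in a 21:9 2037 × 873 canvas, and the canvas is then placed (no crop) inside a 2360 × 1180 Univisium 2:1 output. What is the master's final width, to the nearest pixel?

2053 px

Inside the 2037×873 canvas the master is height-limited at 1772.19 × 873.00.
21:9 in 2360×1180: fills the width, so the intermediate becomes 2360.00 × 1011.43 — a scale of ×1.1586.
The master scales with it: width 1772.19 × 1.1586 ≈ 2053.20.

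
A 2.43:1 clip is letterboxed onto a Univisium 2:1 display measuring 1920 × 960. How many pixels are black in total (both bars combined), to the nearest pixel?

2.43:1 (2.430) > Univisium 2:1 (2.000), so the clip fills the width.
The clip is 1920 / 2.430 ≈ 790.1235 px tall.
Leftover height: 960 − 790.1235 = 169.8765 px.
Bar area = 169.8765 × 1920 ≈ 326163 px.

326163 pixels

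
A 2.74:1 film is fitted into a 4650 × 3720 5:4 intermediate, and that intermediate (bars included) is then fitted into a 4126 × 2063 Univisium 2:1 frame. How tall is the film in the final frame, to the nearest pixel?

941 px

2.74:1 in 4650×3720: fills the width, so the film is 4650.00 × 1697.08.
5:4 in 4126×2063: fills the height, so the intermediate becomes 2578.75 × 2063.00 — a scale of ×0.5546.
So the film's height is 1697.08 × 0.5546 ≈ 941.15.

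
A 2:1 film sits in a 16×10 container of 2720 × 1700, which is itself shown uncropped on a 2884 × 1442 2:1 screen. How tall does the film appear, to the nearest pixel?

First fit — 2:1 into 2720×1700 spans the width: 2720.00 × 1360.00.
16×10 in 2884×1442: fills the height, so the intermediate becomes 2307.20 × 1442.00 — a scale of ×0.8482.
So the film's height is 1360.00 × 0.8482 ≈ 1153.60.

1154 px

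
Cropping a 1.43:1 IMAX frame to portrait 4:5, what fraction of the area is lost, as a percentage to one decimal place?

portrait 4:5 is narrower than 1.43:1 IMAX, so the crop keeps the full height and trims the width.
Fraction kept = (0.800)/(1.430) ≈ 55.94%, so 44.06% is lost.

44.1%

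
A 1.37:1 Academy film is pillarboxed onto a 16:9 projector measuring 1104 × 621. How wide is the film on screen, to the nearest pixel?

1.37:1 Academy (1.370) < 16:9 (1.778), so the film fills the height.
Content width = 621 × 1.370 ≈ 850.77 px.

851 px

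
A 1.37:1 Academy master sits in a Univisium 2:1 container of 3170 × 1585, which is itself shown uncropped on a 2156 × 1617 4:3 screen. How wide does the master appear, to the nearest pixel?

1.37:1 Academy in 3170×1585: fills the height, so the master is 2171.45 × 1585.00.
The Univisium 2:1 canvas is width-limited in 2156×1617, giving 2156.00 × 1078.00; scale factor 0.6801.
Applying the same ×0.6801: 2171.45 → 1476.86.

1477 px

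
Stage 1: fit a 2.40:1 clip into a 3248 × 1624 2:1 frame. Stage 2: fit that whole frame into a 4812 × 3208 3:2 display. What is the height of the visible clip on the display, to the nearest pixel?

Inside the 3248×1624 canvas the clip is width-limited at 3248.00 × 1353.33.
The 2:1 canvas is width-limited in 4812×3208, giving 4812.00 × 2406.00; scale factor 1.4815.
The clip scales with it: height 1353.33 × 1.4815 ≈ 2005.00.

2005 px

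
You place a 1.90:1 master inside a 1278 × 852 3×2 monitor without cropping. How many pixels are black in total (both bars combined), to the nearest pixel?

Since 1.900 > 1.500, the master is width-limited.
The master is 1278 / 1.900 ≈ 672.6316 px tall.
Leftover height: 852 − 672.6316 = 179.3684 px.
Bar area = 179.3684 × 1278 ≈ 229233 px.

229233 pixels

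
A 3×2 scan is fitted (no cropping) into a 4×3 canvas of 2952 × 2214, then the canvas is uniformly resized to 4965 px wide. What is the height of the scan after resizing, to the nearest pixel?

At 2952×2214 the scan is width-limited, so height = 2952 × 2/3 ≈ 1968.00 px.
The frame scales by 4965/2952 = 1.6819; 1968.00 × 1.6819 ≈ 3310.00 px.

3310 px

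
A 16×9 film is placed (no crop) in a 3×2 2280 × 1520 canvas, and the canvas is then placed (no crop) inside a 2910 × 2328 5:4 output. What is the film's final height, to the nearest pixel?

1637 px

Inside the 2280×1520 canvas the film is width-limited at 2280.00 × 1282.50.
Second fit — the 3×2 canvas into 2910×2328 spans the width: 2910.00 × 1940.00 (×1.2763 from 2280×1520).
Applying the same ×1.2763: 1282.50 → 1636.88.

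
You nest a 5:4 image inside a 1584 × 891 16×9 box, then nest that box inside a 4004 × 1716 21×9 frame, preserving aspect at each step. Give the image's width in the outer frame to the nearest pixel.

2145 px

Inside the 1584×891 canvas the image is height-limited at 1113.75 × 891.00.
The 16×9 canvas is height-limited in 4004×1716, giving 3050.67 × 1716.00; scale factor 1.9259.
Applying the same ×1.9259: 1113.75 → 2145.00.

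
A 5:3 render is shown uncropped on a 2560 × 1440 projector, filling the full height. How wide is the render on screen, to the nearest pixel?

2400 px

That makes the image 2400.00 px wide (1440 × 5/3).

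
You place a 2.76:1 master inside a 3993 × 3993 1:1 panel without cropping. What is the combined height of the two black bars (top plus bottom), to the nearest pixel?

2546 px

2.76:1 (2.760) > 1:1 (1.000), so the master fills the width.
The master is 3993 / 2.760 ≈ 1446.74 px tall.
Black = 3993 − 1446.74 = 2546.26 px.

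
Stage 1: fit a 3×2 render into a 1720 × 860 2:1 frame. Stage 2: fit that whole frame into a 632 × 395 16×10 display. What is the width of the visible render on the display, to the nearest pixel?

First fit — 3×2 into 1720×860 spans the height: 1290.00 × 860.00.
Second fit — the 2:1 canvas into 632×395 spans the width: 632.00 × 316.00 (×0.3674 from 1720×860).
Applying the same ×0.3674: 1290.00 → 474.00.

474 px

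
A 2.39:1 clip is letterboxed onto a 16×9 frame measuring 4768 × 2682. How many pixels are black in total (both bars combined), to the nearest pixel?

3275716 pixels

2.39:1 (2.390) > 16×9 (1.778), so the clip fills the width.
That makes the image 1994.9791 px tall (4768 / 2.390).
Leftover height: 2682 − 1994.9791 = 687.0209 px.
That's 687.0209 × 4768 ≈ 3275716 black pixels.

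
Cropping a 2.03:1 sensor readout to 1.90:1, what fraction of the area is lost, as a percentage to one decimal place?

6.4%

Going from 2.03:1 to 1.90:1 means cutting width while keeping height.
(1.900)/(2.030) ≈ 0.936 of the area survives, leaving 6.40% discarded.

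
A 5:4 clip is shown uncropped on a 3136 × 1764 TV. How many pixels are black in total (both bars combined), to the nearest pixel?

5:4 is narrower than 16×9, so it spans the full height.
Content width = 1764 × 5/4 ≈ 2205.0000 px.
Black = 3136 − 2205.0000 = 931.0000 px.
Across the 1764-px span: 931.0000 × 1764 ≈ 1642284 px.

1642284 pixels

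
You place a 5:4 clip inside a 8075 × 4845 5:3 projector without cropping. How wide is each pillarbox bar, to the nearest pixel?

5:4 (1.250) < 5:3 (1.667), so the clip fills the height.
The clip is 4845 × 5/4 ≈ 6056.25 px wide.
Black = 8075 − 6056.25 = 2018.75 px, or 1009.38 per bar.

1009 px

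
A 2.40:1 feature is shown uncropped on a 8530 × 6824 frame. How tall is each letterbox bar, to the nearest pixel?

Since 2.400 > 1.250, the feature is width-limited.
That makes the image 3554.17 px tall (8530 / 2.400).
6824 − 3554.17 = 3269.83 px of bars (1634.92 each).

1635 px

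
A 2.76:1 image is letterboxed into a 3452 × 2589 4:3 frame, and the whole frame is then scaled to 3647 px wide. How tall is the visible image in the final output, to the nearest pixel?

Fitted into 3452×2589, the image spans the width; its height is 3452 / 2.760 ≈ 1250.72 px.
The frame scales by 3647/3452 = 1.0565; 1250.72 × 1.0565 ≈ 1321.38 px.

1321 px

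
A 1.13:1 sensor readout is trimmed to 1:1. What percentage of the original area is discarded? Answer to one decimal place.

11.5%

The height stays; only width is cut (since 1:1 is narrower than 1.13:1).
Fraction kept = (1.000)/(1.130) ≈ 88.50%, so 11.50% is lost.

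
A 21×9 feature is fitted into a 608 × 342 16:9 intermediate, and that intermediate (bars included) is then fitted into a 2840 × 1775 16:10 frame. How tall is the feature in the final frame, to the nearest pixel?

First fit — 21×9 into 608×342 spans the width: 608.00 × 260.57.
16:9 in 2840×1775: fills the width, so the intermediate becomes 2840.00 × 1597.50 — a scale of ×4.6711.
Applying the same ×4.6711: 260.57 → 1217.14.

1217 px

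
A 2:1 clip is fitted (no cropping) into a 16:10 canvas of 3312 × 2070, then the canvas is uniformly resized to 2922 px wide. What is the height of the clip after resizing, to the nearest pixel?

In the 3312×2070 frame the clip fills the width: height = 3312 × 1/2 ≈ 1656.00 px.
Resizing to 2922 px wide multiplies everything by 0.8822: 1656.00 → 1461.00 px.

1461 px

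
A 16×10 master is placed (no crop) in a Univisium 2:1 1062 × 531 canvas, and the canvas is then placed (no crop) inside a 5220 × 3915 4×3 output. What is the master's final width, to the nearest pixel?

16×10 in 1062×531: fills the height, so the master is 849.60 × 531.00.
Second fit — the Univisium 2:1 canvas into 5220×3915 spans the width: 5220.00 × 2610.00 (×4.9153 from 1062×531).
So the master's width is 849.60 × 4.9153 ≈ 4176.00.

4176 px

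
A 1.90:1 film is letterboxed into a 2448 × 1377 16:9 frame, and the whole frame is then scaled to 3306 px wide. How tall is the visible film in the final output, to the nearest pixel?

Fitted into 2448×1377, the film spans the width; its height is 2448 / 1.900 ≈ 1288.42 px.
The frame scales by 3306/2448 = 1.3505; 1288.42 × 1.3505 ≈ 1740.00 px.

1740 px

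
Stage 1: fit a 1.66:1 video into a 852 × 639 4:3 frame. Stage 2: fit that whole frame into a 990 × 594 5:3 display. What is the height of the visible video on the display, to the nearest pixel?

477 px

First fit — 1.66:1 into 852×639 spans the width: 852.00 × 513.25.
Second fit — the 4:3 canvas into 990×594 spans the height: 792.00 × 594.00 (×0.9296 from 852×639).
The video scales with it: height 513.25 × 0.9296 ≈ 477.11.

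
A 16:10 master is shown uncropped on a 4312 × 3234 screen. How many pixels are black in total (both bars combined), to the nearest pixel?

2324168 pixels

16:10 (1.600) > 4×3 (1.333), so the master fills the width.
That makes the image 2695.0000 px tall (4312 × 10/16).
Leftover height: 3234 − 2695.0000 = 539.0000 px.
That's 539.0000 × 4312 ≈ 2324168 black pixels.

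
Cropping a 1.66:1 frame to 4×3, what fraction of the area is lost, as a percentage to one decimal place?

19.7%

The height stays; only width is cut (since 4×3 is narrower than 1.66:1).
Fraction kept = (1.333)/(1.660) ≈ 80.32%, so 19.68% is lost.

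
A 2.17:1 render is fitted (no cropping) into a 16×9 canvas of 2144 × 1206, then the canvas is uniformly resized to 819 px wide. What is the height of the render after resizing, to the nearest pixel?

377 px

Fitted into 2144×1206, the render spans the width; its height is 2144 / 2.170 ≈ 988.02 px.
Scaling 2144 → 819 is ×0.3820, so the height becomes 988.02 × 0.3820 ≈ 377.42 px.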